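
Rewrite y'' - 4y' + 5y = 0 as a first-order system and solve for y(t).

y(t) = C_1e^(2t)cos(t) + C_2e^(2t)sin(t)

Let x_1 = y, x_2 = y'. Then x_1' = x_2 and x_2' = -5x_1 + 4x_2.
A = [[0,1],[-5,4]]; det(A-λI) = λ^2 - 4λ + 5.
Eigenvalues λ = 2 ± i.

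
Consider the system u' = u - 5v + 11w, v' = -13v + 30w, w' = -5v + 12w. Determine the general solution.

Coefficient matrix A = [[1, -5, 11], [0, -13, 30], [0, -5, 12]].
det(A - λI) = 0 gives eigenvalues λ = 1, -3, 2.
For λ=1: eigenvector (1,0,0).
For λ=-3: eigenvector (1,3,1).
For λ=2: eigenvector (1,2,1).
General solution: C_1e^(t)(1,0,0) + C_2e^(-3t)(1,3,1) + C_3e^(2t)(1,2,1).

u(t) = C_1e^(t) + C_2e^(-3t) + C_3e^(2t), v(t) = 3C_2e^(-3t) + 2C_3e^(2t), w(t) = C_2e^(-3t) + C_3e^(2t)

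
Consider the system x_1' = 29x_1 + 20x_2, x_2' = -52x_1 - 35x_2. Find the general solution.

Coefficient matrix A = [[29, 20], [-52, -35]].
Characteristic polynomial det(A - λI) = λ^2 + 6λ + 25 = 0.
Eigenvalues λ = -3 ± 4i (complex conjugate pair).
For λ=-3+4i: an eigenvector is (1,-2) - i(-2,3) = (1 + 2i, -2 - 3i).
A real fundamental pair from Re and Im of e^((-3+4i)t)v: X_1 = e^(-3t)(cos(4t)·(1,-2) + sin(4t)·(-2,3)), X_2 = e^(-3t)(sin(4t)·(1,-2) - cos(4t)·(-2,3)).
General solution: c_1X_1 + c_2X_2.

x_1(t) = -2c_1e^(-3t)sin(4t) + c_1e^(-3t)cos(4t) + c_2e^(-3t)sin(4t) + 2c_2e^(-3t)cos(4t), x_2(t) = 3c_1e^(-3t)sin(4t) - 2c_1e^(-3t)cos(4t) - 2c_2e^(-3t)sin(4t) - 3c_2e^(-3t)cos(4t)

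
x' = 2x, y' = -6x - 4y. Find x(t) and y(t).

Coefficient matrix A = [[2, 0], [-6, -4]].
Characteristic polynomial det(A - λI) = λ^2 + 2λ - 8 = 0.
Eigenvalues λ = -4, 2.
For λ=-4: (A-λI) row 1 is [6, 0], so an eigenvector is (0, 1).
For λ=2: (A-λI) row 2 is [-6, -6], so an eigenvector is (-1, 1).
General solution: C_1e^(-4t)(0,1) + C_2e^(2t)(-1,1).

x(t) = -C_2e^(2t), y(t) = C_1e^(-4t) + C_2e^(2t)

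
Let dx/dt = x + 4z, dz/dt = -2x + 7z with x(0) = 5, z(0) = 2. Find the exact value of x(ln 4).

-640

A = [[1,4],[-2,7]]; eigenvalues λ = 5, 3.
Eigenvectors: (1,1) for λ=5, (-2,-1) for λ=3.
From the initial condition, c_1 = -1, c_2 = -3.
x(ln 4) = (-1)(4^5)(1) + (-3)(4^3)(-2) = -640.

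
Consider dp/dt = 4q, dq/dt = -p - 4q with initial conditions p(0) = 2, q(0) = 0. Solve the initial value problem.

p(t) = 4te^(-2t) + 2e^(-2t), q(t) = -2te^(-2t)

Coefficient matrix A = [[0, 4], [-1, -4]].
Characteristic polynomial det(A - λI) = λ^2 + 4λ + 4 = 0.
Single eigenvalue λ = -2 with algebraic multiplicity 2.
Eigenvector v = (2,-1); generalized eigenvector w with (A-λI)w=v is (3,-1).
General solution: e^(-2t)[c_1·v + c_2·(t·v + w)].
Applying p(0)=2, q(0)=0 gives c_1=-2, c_2=2.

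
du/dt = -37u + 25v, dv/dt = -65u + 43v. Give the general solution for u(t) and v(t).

u(t) = -2c_1e^(3t)sin(5t) - c_1e^(3t)cos(5t) - c_2e^(3t)sin(5t) + 2c_2e^(3t)cos(5t), v(t) = -3c_1e^(3t)sin(5t) - 2c_1e^(3t)cos(5t) - 2c_2e^(3t)sin(5t) + 3c_2e^(3t)cos(5t)

Coefficient matrix A = [[-37, 25], [-65, 43]].
Characteristic polynomial det(A - λI) = λ^2 - 6λ + 34 = 0.
Eigenvalues λ = 3 ± 5i (complex conjugate pair).
For λ=3+5i: an eigenvector is (-1,-2) - i(-2,-3) = (-1 + 2i, -2 + 3i).
A real fundamental pair from Re and Im of e^((3+5i)t)v: X_1 = e^(3t)(cos(5t)·(-1,-2) + sin(5t)·(-2,-3)), X_2 = e^(3t)(sin(5t)·(-1,-2) - cos(5t)·(-2,-3)).
General solution: c_1X_1 + c_2X_2.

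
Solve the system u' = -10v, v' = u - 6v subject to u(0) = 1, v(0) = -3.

Coefficient matrix A = [[0, -10], [1, -6]].
Characteristic polynomial det(A - λI) = λ^2 + 6λ + 10 = 0.
Eigenvalues λ = -3 ± i (complex conjugate pair).
For λ=-3+i: an eigenvector is (-1,0) - i(-3,-1) = (-1 + 3i, 0 + i).
A real fundamental pair from Re and Im of e^((-3+i)t)v: X_1 = e^(-3t)(cos(t)·(-1,0) + sin(t)·(-3,-1)), X_2 = e^(-3t)(sin(t)·(-1,0) - cos(t)·(-3,-1)).
General solution: K_1X_1 + K_2X_2.
Applying u(0)=1, v(0)=-3 gives K_1=-10, K_2=-3.

u(t) = 33e^(-3t)sin(t) + e^(-3t)cos(t), v(t) = 10e^(-3t)sin(t) - 3e^(-3t)cos(t)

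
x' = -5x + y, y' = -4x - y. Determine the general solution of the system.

x(t) = -C_1e^(-3t) - C_2te^(-3t) + C_2e^(-3t), y(t) = -2C_1e^(-3t) - 2C_2te^(-3t) + C_2e^(-3t)

Coefficient matrix A = [[-5, 1], [-4, -1]].
Characteristic polynomial det(A - λI) = λ^2 + 6λ + 9 = 0.
Single eigenvalue λ = -3 with algebraic multiplicity 2.
Eigenvector v = (-1,-2); generalized eigenvector w with (A-λI)w=v is (1,1).
General solution: e^(-3t)[C_1·v + C_2·(t·v + w)].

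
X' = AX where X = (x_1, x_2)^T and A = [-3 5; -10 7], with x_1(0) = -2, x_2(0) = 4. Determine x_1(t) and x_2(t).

x_1(t) = 6e^(2t)sin(5t) - 2e^(2t)cos(5t), x_2(t) = 8e^(2t)sin(5t) + 4e^(2t)cos(5t)

Coefficient matrix A = [[-3, 5], [-10, 7]].
Characteristic polynomial det(A - λI) = λ^2 - 4λ + 29 = 0.
Eigenvalues λ = 2 ± 5i (complex conjugate pair).
For λ=2+5i: an eigenvector is (1,1) - i(0,-1) = (1, 1 + i).
A real fundamental pair from Re and Im of e^((2+5i)t)v: X_1 = e^(2t)(cos(5t)·(1,1) + sin(5t)·(0,-1)), X_2 = e^(2t)(sin(5t)·(1,1) - cos(5t)·(0,-1)).
General solution: C_1X_1 + C_2X_2.
Applying x_1(0)=-2, x_2(0)=4 gives C_1=-2, C_2=6.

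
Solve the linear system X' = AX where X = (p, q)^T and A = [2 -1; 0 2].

p(t) = K_1e^(2t) + K_2te^(2t) - K_2e^(2t), q(t) = -K_2e^(2t)

Coefficient matrix A = [[2, -1], [0, 2]].
Characteristic polynomial det(A - λI) = λ^2 - 4λ + 4 = 0.
Single eigenvalue λ = 2 with algebraic multiplicity 2.
Eigenvector v = (1,0); generalized eigenvector w with (A-λI)w=v is (-1,-1).
General solution: e^(2t)[K_1·v + K_2·(t·v + w)].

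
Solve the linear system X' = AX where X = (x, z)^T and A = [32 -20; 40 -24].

Coefficient matrix A = [[32, -20], [40, -24]].
Characteristic polynomial det(A - λI) = λ^2 - 8λ + 32 = 0.
Eigenvalues λ = 4 ± 4i (complex conjugate pair).
For λ=4+4i: an eigenvector is (-1,-1) - i(-2,-3) = (-1 + 2i, -1 + 3i).
A real fundamental pair from Re and Im of e^((4+4i)t)v: X_1 = e^(4t)(cos(4t)·(-1,-1) + sin(4t)·(-2,-3)), X_2 = e^(4t)(sin(4t)·(-1,-1) - cos(4t)·(-2,-3)).
General solution: C_1X_1 + C_2X_2.

x(t) = -2C_1e^(4t)sin(4t) - C_1e^(4t)cos(4t) - C_2e^(4t)sin(4t) + 2C_2e^(4t)cos(4t), z(t) = -3C_1e^(4t)sin(4t) - C_1e^(4t)cos(4t) - C_2e^(4t)sin(4t) + 3C_2e^(4t)cos(4t)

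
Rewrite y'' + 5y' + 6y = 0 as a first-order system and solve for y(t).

y(t) = c_1e^(-2t) + c_2e^(-3t)

Let x_1 = y, x_2 = y'. Then x_1' = x_2 and x_2' = -6x_1 - 5x_2.
A = [[0,1],[-6,-5]]; det(A-λI) = λ^2 + 5λ + 6.
Eigenvalues λ = -2, -3 with eigenvectors (1,-2), (1,-3).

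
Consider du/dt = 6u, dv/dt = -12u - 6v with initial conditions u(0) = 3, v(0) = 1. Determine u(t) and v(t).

Coefficient matrix A = [[6, 0], [-12, -6]].
Characteristic polynomial det(A - λI) = λ^2 - 36 = 0.
Eigenvalues λ = 6, -6.
For λ=6: (A-λI) row 2 is [-12, -12], so an eigenvector is (1, -1).
For λ=-6: (A-λI) row 1 is [12, 0], so an eigenvector is (0, 1).
General solution: C_1e^(6t)(1,-1) + C_2e^(-6t)(0,1).
Applying u(0)=3, v(0)=1 gives C_1=3, C_2=4.

u(t) = 3e^(6t), v(t) = -3e^(6t) + 4e^(-6t)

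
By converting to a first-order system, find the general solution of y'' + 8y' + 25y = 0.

y(t) = c_1e^(-4t)cos(3t) + c_2e^(-4t)sin(3t)

Let x_1 = y, x_2 = y'. Then x_1' = x_2 and x_2' = -25x_1 - 8x_2.
A = [[0,1],[-25,-8]]; det(A-λI) = λ^2 + 8λ + 25.
Eigenvalues λ = -4 ± 3i.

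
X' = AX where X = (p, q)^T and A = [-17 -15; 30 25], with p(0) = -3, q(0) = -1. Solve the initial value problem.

Coefficient matrix A = [[-17, -15], [30, 25]].
Characteristic polynomial det(A - λI) = λ^2 - 8λ + 25 = 0.
Eigenvalues λ = 4 ± 3i (complex conjugate pair).
For λ=4+3i: an eigenvector is (2,-3) - i(1,-1) = (2 - i, -3 + i).
A real fundamental pair from Re and Im of e^((4+3i)t)v: X_1 = e^(4t)(cos(3t)·(2,-3) + sin(3t)·(1,-1)), X_2 = e^(4t)(sin(3t)·(2,-3) - cos(3t)·(1,-1)).
General solution: C_1X_1 + C_2X_2.
Applying p(0)=-3, q(0)=-1 gives C_1=4, C_2=11.

p(t) = 26e^(4t)sin(3t) - 3e^(4t)cos(3t), q(t) = -37e^(4t)sin(3t) - e^(4t)cos(3t)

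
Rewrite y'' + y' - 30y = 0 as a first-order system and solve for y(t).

Let x_1 = y, x_2 = y'. Then x_1' = x_2 and x_2' = 30x_1 - x_2.
A = [[0,1],[30,-1]]; det(A-λI) = λ^2 + λ - 30.
Eigenvalues λ = 5, -6 with eigenvectors (1,5), (1,-6).

y(t) = c_1e^(5t) + c_2e^(-6t)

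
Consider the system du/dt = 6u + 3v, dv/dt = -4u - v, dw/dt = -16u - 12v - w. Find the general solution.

u(t) = 3c_1e^(2t) + c_2e^(3t), v(t) = -4c_1e^(2t) - c_2e^(3t), w(t) = -c_2e^(3t) + c_3e^(-t)

Coefficient matrix A = [[6, 3, 0], [-4, -1, 0], [-16, -12, -1]].
det(A - λI) = 0 gives eigenvalues λ = 2, 3, -1.
For λ=2: eigenvector (3,-4,0).
For λ=3: eigenvector (1,-1,-1).
For λ=-1: eigenvector (0,0,1).
General solution: c_1e^(2t)(3,-4,0) + c_2e^(3t)(1,-1,-1) + c_3e^(-t)(0,0,1).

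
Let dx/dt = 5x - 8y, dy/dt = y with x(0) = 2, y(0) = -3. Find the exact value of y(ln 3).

A = [[5,-8],[0,1]]; eigenvalues λ = 1, 5.
Eigenvectors: (-2,-1) for λ=1, (1,0) for λ=5.
From the initial condition, c_1 = 3, c_2 = 8.
y(ln 3) = (3)(3^1)(-1) + (8)(3^5)(0) = -9.

-9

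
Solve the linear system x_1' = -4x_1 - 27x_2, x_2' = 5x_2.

x_1(t) = 3C_1e^(5t) + C_2e^(-4t), x_2(t) = -C_1e^(5t)

Coefficient matrix A = [[-4, -27], [0, 5]].
Characteristic polynomial det(A - λI) = λ^2 - λ - 20 = 0.
Eigenvalues λ = 5, -4.
For λ=5: (A-λI) row 1 is [-9, -27], so an eigenvector is (3, -1).
For λ=-4: (A-λI) row 1 is [0, -27], so an eigenvector is (1, 0).
General solution: C_1e^(5t)(3,-1) + C_2e^(-4t)(1,0).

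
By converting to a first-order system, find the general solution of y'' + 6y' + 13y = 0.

Let x_1 = y, x_2 = y'. Then x_1' = x_2 and x_2' = -13x_1 - 6x_2.
A = [[0,1],[-13,-6]]; det(A-λI) = λ^2 + 6λ + 13.
Eigenvalues λ = -3 ± 2i.

y(t) = c_1e^(-3t)cos(2t) + c_2e^(-3t)sin(2t)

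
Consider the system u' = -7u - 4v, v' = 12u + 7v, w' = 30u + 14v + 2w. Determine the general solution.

Coefficient matrix A = [[-7, -4, 0], [12, 7, 0], [30, 14, 2]].
det(A - λI) = 0 gives eigenvalues λ = 2, -1, 1.
For λ=2: eigenvector (0,0,1).
For λ=-1: eigenvector (2,-3,-6).
For λ=1: eigenvector (1,-2,-2).
General solution: C_1e^(2t)(0,0,1) + C_2e^(-t)(2,-3,-6) + C_3e^(t)(1,-2,-2).

u(t) = 2C_2e^(-t) + C_3e^(t), v(t) = -3C_2e^(-t) - 2C_3e^(t), w(t) = C_1e^(2t) - 6C_2e^(-t) - 2C_3e^(t)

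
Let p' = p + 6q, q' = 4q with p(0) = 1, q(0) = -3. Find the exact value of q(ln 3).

-243

A = [[1,6],[0,4]]; eigenvalues λ = 4, 1.
Eigenvectors: (2,1) for λ=4, (-1,0) for λ=1.
From the initial condition, c_1 = -3, c_2 = -7.
q(ln 3) = (-3)(3^4)(1) + (-7)(3^1)(0) = -243.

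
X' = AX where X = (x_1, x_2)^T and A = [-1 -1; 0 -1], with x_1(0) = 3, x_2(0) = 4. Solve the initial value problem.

Coefficient matrix A = [[-1, -1], [0, -1]].
Characteristic polynomial det(A - λI) = λ^2 + 2λ + 1 = 0.
Single eigenvalue λ = -1 with algebraic multiplicity 2.
Eigenvector v = (-1,0); generalized eigenvector w with (A-λI)w=v is (-2,1).
General solution: e^(-t)[K_1·v + K_2·(t·v + w)].
Applying x_1(0)=3, x_2(0)=4 gives K_1=-11, K_2=4.

x_1(t) = -4te^(-t) + 3e^(-t), x_2(t) = 4e^(-t)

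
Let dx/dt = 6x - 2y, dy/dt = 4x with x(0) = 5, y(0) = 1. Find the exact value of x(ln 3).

A = [[6,-2],[4,0]]; eigenvalues λ = 2, 4.
Eigenvectors: (1,2) for λ=2, (-1,-1) for λ=4.
From the initial condition, c_1 = -4, c_2 = -9.
x(ln 3) = (-4)(3^2)(1) + (-9)(3^4)(-1) = 693.

693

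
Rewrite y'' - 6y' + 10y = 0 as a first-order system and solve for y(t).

y(t) = K_1e^(3t)cos(t) + K_2e^(3t)sin(t)

Let x_1 = y, x_2 = y'. Then x_1' = x_2 and x_2' = -10x_1 + 6x_2.
A = [[0,1],[-10,6]]; det(A-λI) = λ^2 - 6λ + 10.
Eigenvalues λ = 3 ± i.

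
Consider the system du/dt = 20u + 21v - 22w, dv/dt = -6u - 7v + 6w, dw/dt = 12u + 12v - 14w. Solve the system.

u(t) = C_1e^(-2t) - 6C_2e^(2t) - C_3e^(-t), v(t) = 2C_2e^(2t) + C_3e^(-t), w(t) = C_1e^(-2t) - 3C_2e^(2t)

Coefficient matrix A = [[20, 21, -22], [-6, -7, 6], [12, 12, -14]].
det(A - λI) = 0 gives eigenvalues λ = -2, 2, -1.
For λ=-2: eigenvector (1,0,1).
For λ=2: eigenvector (-6,2,-3).
For λ=-1: eigenvector (-1,1,0).
General solution: C_1e^(-2t)(1,0,1) + C_2e^(2t)(-6,2,-3) + C_3e^(-t)(-1,1,0).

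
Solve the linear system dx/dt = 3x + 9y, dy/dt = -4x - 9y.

x(t) = 3c_1e^(-3t) + 3c_2te^(-3t) - c_2e^(-3t), y(t) = -2c_1e^(-3t) - 2c_2te^(-3t) + c_2e^(-3t)

Coefficient matrix A = [[3, 9], [-4, -9]].
Characteristic polynomial det(A - λI) = λ^2 + 6λ + 9 = 0.
Single eigenvalue λ = -3 with algebraic multiplicity 2.
Eigenvector v = (3,-2); generalized eigenvector w with (A-λI)w=v is (-1,1).
General solution: e^(-3t)[c_1·v + c_2·(t·v + w)].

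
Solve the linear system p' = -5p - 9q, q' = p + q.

Coefficient matrix A = [[-5, -9], [1, 1]].
Characteristic polynomial det(A - λI) = λ^2 + 4λ + 4 = 0.
Single eigenvalue λ = -2 with algebraic multiplicity 2.
Eigenvector v = (-3,1); generalized eigenvector w with (A-λI)w=v is (-2,1).
General solution: e^(-2t)[c_1·v + c_2·(t·v + w)].

p(t) = -3c_1e^(-2t) - 3c_2te^(-2t) - 2c_2e^(-2t), q(t) = c_1e^(-2t) + c_2te^(-2t) + c_2e^(-2t)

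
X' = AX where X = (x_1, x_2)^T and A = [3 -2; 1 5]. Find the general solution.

Coefficient matrix A = [[3, -2], [1, 5]].
Characteristic polynomial det(A - λI) = λ^2 - 8λ + 17 = 0.
Eigenvalues λ = 4 ± i (complex conjugate pair).
For λ=4+i: an eigenvector is (1,-1) - i(1,0) = (1 - i, -1).
A real fundamental pair from Re and Im of e^((4+i)t)v: X_1 = e^(4t)(cos(t)·(1,-1) + sin(t)·(1,0)), X_2 = e^(4t)(sin(t)·(1,-1) - cos(t)·(1,0)).
General solution: c_1X_1 + c_2X_2.

x_1(t) = c_1e^(4t)sin(t) + c_1e^(4t)cos(t) + c_2e^(4t)sin(t) - c_2e^(4t)cos(t), x_2(t) = -c_1e^(4t)cos(t) - c_2e^(4t)sin(t)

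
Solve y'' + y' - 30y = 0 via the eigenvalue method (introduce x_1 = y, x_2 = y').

Let x_1 = y, x_2 = y'. Then x_1' = x_2 and x_2' = 30x_1 - x_2.
A = [[0,1],[30,-1]]; det(A-λI) = λ^2 + λ - 30.
Eigenvalues λ = -6, 5 with eigenvectors (1,-6), (1,5).

y(t) = K_1e^(-6t) + K_2e^(5t)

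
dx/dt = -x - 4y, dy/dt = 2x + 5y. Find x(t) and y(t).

x(t) = -C_1e^(3t) + 2C_2e^(t), y(t) = C_1e^(3t) - C_2e^(t)

Coefficient matrix A = [[-1, -4], [2, 5]].
Characteristic polynomial det(A - λI) = λ^2 - 4λ + 3 = 0.
Eigenvalues λ = 3, 1.
For λ=3: (A-λI) row 1 is [-4, -4], so an eigenvector is (-1, 1).
For λ=1: (A-λI) row 1 is [-2, -4], so an eigenvector is (2, -1).
General solution: C_1e^(3t)(-1,1) + C_2e^(t)(2,-1).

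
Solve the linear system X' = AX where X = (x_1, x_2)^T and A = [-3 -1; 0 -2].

x_1(t) = K_1e^(-3t) - K_2e^(-2t), x_2(t) = K_2e^(-2t)

Coefficient matrix A = [[-3, -1], [0, -2]].
Characteristic polynomial det(A - λI) = λ^2 + 5λ + 6 = 0.
Eigenvalues λ = -3, -2.
For λ=-3: (A-λI) row 1 is [0, -1], so an eigenvector is (1, 0).
For λ=-2: (A-λI) row 1 is [-1, -1], so an eigenvector is (-1, 1).
General solution: K_1e^(-3t)(1,0) + K_2e^(-2t)(-1,1).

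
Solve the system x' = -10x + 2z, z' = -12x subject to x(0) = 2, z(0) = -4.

Coefficient matrix A = [[-10, 2], [-12, 0]].
Characteristic polynomial det(A - λI) = λ^2 + 10λ + 24 = 0.
Eigenvalues λ = -6, -4.
For λ=-6: (A-λI) row 1 is [-4, 2], so an eigenvector is (-1, -2).
For λ=-4: (A-λI) row 1 is [-6, 2], so an eigenvector is (-1, -3).
General solution: c_1e^(-6t)(-1,-2) + c_2e^(-4t)(-1,-3).
Applying x(0)=2, z(0)=-4 gives c_1=-10, c_2=8.

x(t) = -8e^(-4t) + 10e^(-6t), z(t) = -24e^(-4t) + 20e^(-6t)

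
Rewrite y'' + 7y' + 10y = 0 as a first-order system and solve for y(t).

y(t) = c_1e^(-5t) + c_2e^(-2t)

Let x_1 = y, x_2 = y'. Then x_1' = x_2 and x_2' = -10x_1 - 7x_2.
A = [[0,1],[-10,-7]]; det(A-λI) = λ^2 + 7λ + 10.
Eigenvalues λ = -5, -2 with eigenvectors (1,-5), (1,-2).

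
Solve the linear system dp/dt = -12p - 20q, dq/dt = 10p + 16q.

p(t) = c_1e^(2t)sin(2t) - 3c_1e^(2t)cos(2t) - 3c_2e^(2t)sin(2t) - c_2e^(2t)cos(2t), q(t) = -c_1e^(2t)sin(2t) + 2c_1e^(2t)cos(2t) + 2c_2e^(2t)sin(2t) + c_2e^(2t)cos(2t)

Coefficient matrix A = [[-12, -20], [10, 16]].
Characteristic polynomial det(A - λI) = λ^2 - 4λ + 8 = 0.
Eigenvalues λ = 2 ± 2i (complex conjugate pair).
For λ=2+2i: an eigenvector is (-3,2) - i(1,-1) = (-3 - i, 2 + i).
A real fundamental pair from Re and Im of e^((2+2i)t)v: X_1 = e^(2t)(cos(2t)·(-3,2) + sin(2t)·(1,-1)), X_2 = e^(2t)(sin(2t)·(-3,2) - cos(2t)·(1,-1)).
General solution: c_1X_1 + c_2X_2.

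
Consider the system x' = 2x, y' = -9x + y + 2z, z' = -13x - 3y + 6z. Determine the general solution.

Coefficient matrix A = [[2, 0, 0], [-9, 1, 2], [-13, -3, 6]].
det(A - λI) = 0 gives eigenvalues λ = 4, 3, 2.
For λ=4: eigenvector (0,2,3).
For λ=3: eigenvector (0,1,1).
For λ=2: eigenvector (1,5,7).
General solution: C_1e^(4t)(0,2,3) + C_2e^(3t)(0,1,1) + C_3e^(2t)(1,5,7).

x(t) = C_3e^(2t), y(t) = 2C_1e^(4t) + C_2e^(3t) + 5C_3e^(2t), z(t) = 3C_1e^(4t) + C_2e^(3t) + 7C_3e^(2t)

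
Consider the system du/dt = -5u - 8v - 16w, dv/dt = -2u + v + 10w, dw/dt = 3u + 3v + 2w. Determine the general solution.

Coefficient matrix A = [[-5, -8, -16], [-2, 1, 10], [3, 3, 2]].
det(A - λI) = 0 gives eigenvalues λ = 3, -1, -4.
For λ=3: eigenvector (1,-1,0).
For λ=-1: eigenvector (2,-3,1).
For λ=-4: eigenvector (0,-2,1).
General solution: K_1e^(3t)(1,-1,0) + K_2e^(-t)(2,-3,1) + K_3e^(-4t)(0,-2,1).

u(t) = K_1e^(3t) + 2K_2e^(-t), v(t) = -K_1e^(3t) - 3K_2e^(-t) - 2K_3e^(-4t), w(t) = K_2e^(-t) + K_3e^(-4t)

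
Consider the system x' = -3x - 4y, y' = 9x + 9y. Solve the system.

Coefficient matrix A = [[-3, -4], [9, 9]].
Characteristic polynomial det(A - λI) = λ^2 - 6λ + 9 = 0.
Single eigenvalue λ = 3 with algebraic multiplicity 2.
Eigenvector v = (2,-3); generalized eigenvector w with (A-λI)w=v is (1,-2).
General solution: e^(3t)[K_1·v + K_2·(t·v + w)].

x(t) = 2K_1e^(3t) + 2K_2te^(3t) + K_2e^(3t), y(t) = -3K_1e^(3t) - 3K_2te^(3t) - 2K_2e^(3t)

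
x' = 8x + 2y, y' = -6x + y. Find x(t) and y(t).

Coefficient matrix A = [[8, 2], [-6, 1]].
Characteristic polynomial det(A - λI) = λ^2 - 9λ + 20 = 0.
Eigenvalues λ = 4, 5.
For λ=4: (A-λI) row 1 is [4, 2], so an eigenvector is (-1, 2).
For λ=5: (A-λI) row 1 is [3, 2], so an eigenvector is (-2, 3).
General solution: C_1e^(4t)(-1,2) + C_2e^(5t)(-2,3).

x(t) = -C_1e^(4t) - 2C_2e^(5t), y(t) = 2C_1e^(4t) + 3C_2e^(5t)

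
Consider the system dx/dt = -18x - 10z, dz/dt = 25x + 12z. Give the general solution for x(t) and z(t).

x(t) = c_1e^(-3t)sin(5t) + c_1e^(-3t)cos(5t) + c_2e^(-3t)sin(5t) - c_2e^(-3t)cos(5t), z(t) = -c_1e^(-3t)sin(5t) - 2c_1e^(-3t)cos(5t) - 2c_2e^(-3t)sin(5t) + c_2e^(-3t)cos(5t)

Coefficient matrix A = [[-18, -10], [25, 12]].
Characteristic polynomial det(A - λI) = λ^2 + 6λ + 34 = 0.
Eigenvalues λ = -3 ± 5i (complex conjugate pair).
For λ=-3+5i: an eigenvector is (1,-2) - i(1,-1) = (1 - i, -2 + i).
A real fundamental pair from Re and Im of e^((-3+5i)t)v: X_1 = e^(-3t)(cos(5t)·(1,-2) + sin(5t)·(1,-1)), X_2 = e^(-3t)(sin(5t)·(1,-2) - cos(5t)·(1,-1)).
General solution: c_1X_1 + c_2X_2.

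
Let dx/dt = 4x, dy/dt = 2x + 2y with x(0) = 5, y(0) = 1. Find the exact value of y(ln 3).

A = [[4,0],[2,2]]; eigenvalues λ = 4, 2.
Eigenvectors: (-1,-1) for λ=4, (0,1) for λ=2.
From the initial condition, c_1 = -5, c_2 = -4.
y(ln 3) = (-5)(3^4)(-1) + (-4)(3^2)(1) = 369.

369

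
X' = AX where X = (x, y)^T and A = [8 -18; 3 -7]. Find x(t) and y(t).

x(t) = 2c_1e^(-t) - 3c_2e^(2t), y(t) = c_1e^(-t) - c_2e^(2t)

Coefficient matrix A = [[8, -18], [3, -7]].
Characteristic polynomial det(A - λI) = λ^2 - λ - 2 = 0.
Eigenvalues λ = -1, 2.
For λ=-1: (A-λI) row 1 is [9, -18], so an eigenvector is (2, 1).
For λ=2: (A-λI) row 1 is [6, -18], so an eigenvector is (-3, -1).
General solution: c_1e^(-t)(2,1) + c_2e^(2t)(-3,-1).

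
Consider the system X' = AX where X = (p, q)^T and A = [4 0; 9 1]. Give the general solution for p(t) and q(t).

p(t) = -C_1e^(4t), q(t) = -3C_1e^(4t) - C_2e^(t)

Coefficient matrix A = [[4, 0], [9, 1]].
Characteristic polynomial det(A - λI) = λ^2 - 5λ + 4 = 0.
Eigenvalues λ = 4, 1.
For λ=4: (A-λI) row 2 is [9, -3], so an eigenvector is (-1, -3).
For λ=1: (A-λI) row 1 is [3, 0], so an eigenvector is (0, -1).
General solution: C_1e^(4t)(-1,-3) + C_2e^(t)(0,-1).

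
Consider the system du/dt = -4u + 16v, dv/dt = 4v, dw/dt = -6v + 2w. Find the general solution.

u(t) = c_1e^(-4t) + 2c_2e^(4t), v(t) = c_2e^(4t), w(t) = -3c_2e^(4t) + c_3e^(2t)

Coefficient matrix A = [[-4, 16, 0], [0, 4, 0], [0, -6, 2]].
det(A - λI) = 0 gives eigenvalues λ = -4, 4, 2.
For λ=-4: eigenvector (1,0,0).
For λ=4: eigenvector (2,1,-3).
For λ=2: eigenvector (0,0,1).
General solution: c_1e^(-4t)(1,0,0) + c_2e^(4t)(2,1,-3) + c_3e^(2t)(0,0,1).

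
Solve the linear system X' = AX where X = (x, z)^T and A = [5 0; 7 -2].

Coefficient matrix A = [[5, 0], [7, -2]].
Characteristic polynomial det(A - λI) = λ^2 - 3λ - 10 = 0.
Eigenvalues λ = 5, -2.
For λ=5: (A-λI) row 2 is [7, -7], so an eigenvector is (-1, -1).
For λ=-2: (A-λI) row 1 is [7, 0], so an eigenvector is (0, 1).
General solution: c_1e^(5t)(-1,-1) + c_2e^(-2t)(0,1).

x(t) = -c_1e^(5t), z(t) = -c_1e^(5t) + c_2e^(-2t)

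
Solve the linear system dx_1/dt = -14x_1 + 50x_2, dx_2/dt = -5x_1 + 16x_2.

Coefficient matrix A = [[-14, 50], [-5, 16]].
Characteristic polynomial det(A - λI) = λ^2 - 2λ + 26 = 0.
Eigenvalues λ = 1 ± 5i (complex conjugate pair).
For λ=1+5i: an eigenvector is (3,1) - i(1,0) = (3 - i, 1).
A real fundamental pair from Re and Im of e^((1+5i)t)v: X_1 = e^(t)(cos(5t)·(3,1) + sin(5t)·(1,0)), X_2 = e^(t)(sin(5t)·(3,1) - cos(5t)·(1,0)).
General solution: c_1X_1 + c_2X_2.

x_1(t) = c_1e^(t)sin(5t) + 3c_1e^(t)cos(5t) + 3c_2e^(t)sin(5t) - c_2e^(t)cos(5t), x_2(t) = c_1e^(t)cos(5t) + c_2e^(t)sin(5t)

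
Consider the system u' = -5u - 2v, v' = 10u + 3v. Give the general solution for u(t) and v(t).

Coefficient matrix A = [[-5, -2], [10, 3]].
Characteristic polynomial det(A - λI) = λ^2 + 2λ + 5 = 0.
Eigenvalues λ = -1 ± 2i (complex conjugate pair).
For λ=-1+2i: an eigenvector is (0,-1) - i(1,-2) = (0 - i, -1 + 2i).
A real fundamental pair from Re and Im of e^((-1+2i)t)v: X_1 = e^(-t)(cos(2t)·(0,-1) + sin(2t)·(1,-2)), X_2 = e^(-t)(sin(2t)·(0,-1) - cos(2t)·(1,-2)).
General solution: c_1X_1 + c_2X_2.

u(t) = c_1e^(-t)sin(2t) - c_2e^(-t)cos(2t), v(t) = -2c_1e^(-t)sin(2t) - c_1e^(-t)cos(2t) - c_2e^(-t)sin(2t) + 2c_2e^(-t)cos(2t)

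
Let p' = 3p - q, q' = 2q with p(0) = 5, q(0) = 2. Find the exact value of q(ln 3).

18

A = [[3,-1],[0,2]]; eigenvalues λ = 3, 2.
Eigenvectors: (1,0) for λ=3, (-1,-1) for λ=2.
From the initial condition, c_1 = 3, c_2 = -2.
q(ln 3) = (3)(3^3)(0) + (-2)(3^2)(-1) = 18.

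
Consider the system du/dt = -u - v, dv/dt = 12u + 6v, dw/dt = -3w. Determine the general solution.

u(t) = -C_1e^(3t) - C_2e^(2t), v(t) = 4C_1e^(3t) + 3C_2e^(2t), w(t) = C_3e^(-3t)

Coefficient matrix A = [[-1, -1, 0], [12, 6, 0], [0, 0, -3]].
det(A - λI) = 0 gives eigenvalues λ = 3, 2, -3.
For λ=3: eigenvector (-1,4,0).
For λ=2: eigenvector (-1,3,0).
For λ=-3: eigenvector (0,0,1).
General solution: C_1e^(3t)(-1,4,0) + C_2e^(2t)(-1,3,0) + C_3e^(-3t)(0,0,1).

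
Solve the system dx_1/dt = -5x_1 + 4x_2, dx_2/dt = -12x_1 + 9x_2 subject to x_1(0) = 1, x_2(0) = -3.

x_1(t) = -9e^(3t) + 10e^(t), x_2(t) = -18e^(3t) + 15e^(t)

Coefficient matrix A = [[-5, 4], [-12, 9]].
Characteristic polynomial det(A - λI) = λ^2 - 4λ + 3 = 0.
Eigenvalues λ = 1, 3.
For λ=1: (A-λI) row 1 is [-6, 4], so an eigenvector is (2, 3).
For λ=3: (A-λI) row 1 is [-8, 4], so an eigenvector is (-1, -2).
General solution: c_1e^(t)(2,3) + c_2e^(3t)(-1,-2).
Applying x_1(0)=1, x_2(0)=-3 gives c_1=5, c_2=9.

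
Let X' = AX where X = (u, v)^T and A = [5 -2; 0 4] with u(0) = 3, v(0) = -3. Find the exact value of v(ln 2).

A = [[5,-2],[0,4]]; eigenvalues λ = 4, 5.
Eigenvectors: (-2,-1) for λ=4, (-1,0) for λ=5.
From the initial condition, c_1 = 3, c_2 = -9.
v(ln 2) = (3)(2^4)(-1) + (-9)(2^5)(0) = -48.

-48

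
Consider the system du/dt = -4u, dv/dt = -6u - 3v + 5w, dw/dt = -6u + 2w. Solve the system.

Coefficient matrix A = [[-4, 0, 0], [-6, -3, 5], [-6, 0, 2]].
det(A - λI) = 0 gives eigenvalues λ = 2, -4, -3.
For λ=2: eigenvector (0,-1,-1).
For λ=-4: eigenvector (1,1,1).
For λ=-3: eigenvector (0,1,0).
General solution: C_1e^(2t)(0,-1,-1) + C_2e^(-4t)(1,1,1) + C_3e^(-3t)(0,1,0).

u(t) = C_2e^(-4t), v(t) = -C_1e^(2t) + C_2e^(-4t) + C_3e^(-3t), w(t) = -C_1e^(2t) + C_2e^(-4t)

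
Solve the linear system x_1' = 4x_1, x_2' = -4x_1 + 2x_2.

x_1(t) = -c_1e^(4t), x_2(t) = 2c_1e^(4t) + c_2e^(2t)

Coefficient matrix A = [[4, 0], [-4, 2]].
Characteristic polynomial det(A - λI) = λ^2 - 6λ + 8 = 0.
Eigenvalues λ = 4, 2.
For λ=4: (A-λI) row 2 is [-4, -2], so an eigenvector is (-1, 2).
For λ=2: (A-λI) row 1 is [2, 0], so an eigenvector is (0, 1).
General solution: c_1e^(4t)(-1,2) + c_2e^(2t)(0,1).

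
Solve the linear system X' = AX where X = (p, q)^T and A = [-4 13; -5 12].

Coefficient matrix A = [[-4, 13], [-5, 12]].
Characteristic polynomial det(A - λI) = λ^2 - 8λ + 17 = 0.
Eigenvalues λ = 4 ± i (complex conjugate pair).
For λ=4+i: an eigenvector is (-2,-1) - i(3,2) = (-2 - 3i, -1 - 2i).
A real fundamental pair from Re and Im of e^((4+i)t)v: X_1 = e^(4t)(cos(t)·(-2,-1) + sin(t)·(3,2)), X_2 = e^(4t)(sin(t)·(-2,-1) - cos(t)·(3,2)).
General solution: c_1X_1 + c_2X_2.

p(t) = 3c_1e^(4t)sin(t) - 2c_1e^(4t)cos(t) - 2c_2e^(4t)sin(t) - 3c_2e^(4t)cos(t), q(t) = 2c_1e^(4t)sin(t) - c_1e^(4t)cos(t) - c_2e^(4t)sin(t) - 2c_2e^(4t)cos(t)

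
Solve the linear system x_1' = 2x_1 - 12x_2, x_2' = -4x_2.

Coefficient matrix A = [[2, -12], [0, -4]].
Characteristic polynomial det(A - λI) = λ^2 + 2λ - 8 = 0.
Eigenvalues λ = 2, -4.
For λ=2: (A-λI) row 1 is [0, -12], so an eigenvector is (-1, 0).
For λ=-4: (A-λI) row 1 is [6, -12], so an eigenvector is (2, 1).
General solution: c_1e^(2t)(-1,0) + c_2e^(-4t)(2,1).

x_1(t) = -c_1e^(2t) + 2c_2e^(-4t), x_2(t) = c_2e^(-4t)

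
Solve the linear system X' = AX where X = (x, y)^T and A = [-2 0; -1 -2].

Coefficient matrix A = [[-2, 0], [-1, -2]].
Characteristic polynomial det(A - λI) = λ^2 + 4λ + 4 = 0.
Single eigenvalue λ = -2 with algebraic multiplicity 2.
Eigenvector v = (0,1); generalized eigenvector w with (A-λI)w=v is (-1,2).
General solution: e^(-2t)[c_1·v + c_2·(t·v + w)].

x(t) = -c_2e^(-2t), y(t) = c_1e^(-2t) + c_2te^(-2t) + 2c_2e^(-2t)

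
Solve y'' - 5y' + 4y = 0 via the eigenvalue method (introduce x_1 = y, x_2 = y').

y(t) = C_1e^(t) + C_2e^(4t)

Let x_1 = y, x_2 = y'. Then x_1' = x_2 and x_2' = -4x_1 + 5x_2.
A = [[0,1],[-4,5]]; det(A-λI) = λ^2 - 5λ + 4.
Eigenvalues λ = 1, 4 with eigenvectors (1,1), (1,4).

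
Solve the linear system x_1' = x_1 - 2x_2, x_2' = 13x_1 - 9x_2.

Coefficient matrix A = [[1, -2], [13, -9]].
Characteristic polynomial det(A - λI) = λ^2 + 8λ + 17 = 0.
Eigenvalues λ = -4 ± i (complex conjugate pair).
For λ=-4+i: an eigenvector is (-1,-3) - i(1,2) = (-1 - i, -3 - 2i).
A real fundamental pair from Re and Im of e^((-4+i)t)v: X_1 = e^(-4t)(cos(t)·(-1,-3) + sin(t)·(1,2)), X_2 = e^(-4t)(sin(t)·(-1,-3) - cos(t)·(1,2)).
General solution: K_1X_1 + K_2X_2.

x_1(t) = K_1e^(-4t)sin(t) - K_1e^(-4t)cos(t) - K_2e^(-4t)sin(t) - K_2e^(-4t)cos(t), x_2(t) = 2K_1e^(-4t)sin(t) - 3K_1e^(-4t)cos(t) - 3K_2e^(-4t)sin(t) - 2K_2e^(-4t)cos(t)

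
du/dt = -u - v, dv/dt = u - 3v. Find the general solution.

Coefficient matrix A = [[-1, -1], [1, -3]].
Characteristic polynomial det(A - λI) = λ^2 + 4λ + 4 = 0.
Single eigenvalue λ = -2 with algebraic multiplicity 2.
Eigenvector v = (1,1); generalized eigenvector w with (A-λI)w=v is (3,2).
General solution: e^(-2t)[C_1·v + C_2·(t·v + w)].

u(t) = C_1e^(-2t) + C_2te^(-2t) + 3C_2e^(-2t), v(t) = C_1e^(-2t) + C_2te^(-2t) + 2C_2e^(-2t)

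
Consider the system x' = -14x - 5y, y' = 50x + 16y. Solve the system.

Coefficient matrix A = [[-14, -5], [50, 16]].
Characteristic polynomial det(A - λI) = λ^2 - 2λ + 26 = 0.
Eigenvalues λ = 1 ± 5i (complex conjugate pair).
For λ=1+5i: an eigenvector is (0,-1) - i(1,-3) = (0 - i, -1 + 3i).
A real fundamental pair from Re and Im of e^((1+5i)t)v: X_1 = e^(t)(cos(5t)·(0,-1) + sin(5t)·(1,-3)), X_2 = e^(t)(sin(5t)·(0,-1) - cos(5t)·(1,-3)).
General solution: C_1X_1 + C_2X_2.

x(t) = C_1e^(t)sin(5t) - C_2e^(t)cos(5t), y(t) = -3C_1e^(t)sin(5t) - C_1e^(t)cos(5t) - C_2e^(t)sin(5t) + 3C_2e^(t)cos(5t)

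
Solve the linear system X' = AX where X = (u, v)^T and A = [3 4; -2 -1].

Coefficient matrix A = [[3, 4], [-2, -1]].
Characteristic polynomial det(A - λI) = λ^2 - 2λ + 5 = 0.
Eigenvalues λ = 1 ± 2i (complex conjugate pair).
For λ=1+2i: an eigenvector is (-1,1) - i(1,0) = (-1 - i, 1).
A real fundamental pair from Re and Im of e^((1+2i)t)v: X_1 = e^(t)(cos(2t)·(-1,1) + sin(2t)·(1,0)), X_2 = e^(t)(sin(2t)·(-1,1) - cos(2t)·(1,0)).
General solution: c_1X_1 + c_2X_2.

u(t) = c_1e^(t)sin(2t) - c_1e^(t)cos(2t) - c_2e^(t)sin(2t) - c_2e^(t)cos(2t), v(t) = c_1e^(t)cos(2t) + c_2e^(t)sin(2t)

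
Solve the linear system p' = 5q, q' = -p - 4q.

p(t) = -K_1e^(-2t)sin(t) + 2K_1e^(-2t)cos(t) + 2K_2e^(-2t)sin(t) + K_2e^(-2t)cos(t), q(t) = -K_1e^(-2t)cos(t) - K_2e^(-2t)sin(t)

Coefficient matrix A = [[0, 5], [-1, -4]].
Characteristic polynomial det(A - λI) = λ^2 + 4λ + 5 = 0.
Eigenvalues λ = -2 ± i (complex conjugate pair).
For λ=-2+i: an eigenvector is (2,-1) - i(-1,0) = (2 + i, -1).
A real fundamental pair from Re and Im of e^((-2+i)t)v: X_1 = e^(-2t)(cos(t)·(2,-1) + sin(t)·(-1,0)), X_2 = e^(-2t)(sin(t)·(2,-1) - cos(t)·(-1,0)).
General solution: K_1X_1 + K_2X_2.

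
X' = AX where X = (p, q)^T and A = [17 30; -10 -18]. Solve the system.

p(t) = -3c_1e^(-3t) - 2c_2e^(2t), q(t) = 2c_1e^(-3t) + c_2e^(2t)

Coefficient matrix A = [[17, 30], [-10, -18]].
Characteristic polynomial det(A - λI) = λ^2 + λ - 6 = 0.
Eigenvalues λ = -3, 2.
For λ=-3: (A-λI) row 1 is [20, 30], so an eigenvector is (-3, 2).
For λ=2: (A-λI) row 1 is [15, 30], so an eigenvector is (-2, 1).
General solution: c_1e^(-3t)(-3,2) + c_2e^(2t)(-2,1).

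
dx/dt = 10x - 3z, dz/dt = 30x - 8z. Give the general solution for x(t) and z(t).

Coefficient matrix A = [[10, -3], [30, -8]].
Characteristic polynomial det(A - λI) = λ^2 - 2λ + 10 = 0.
Eigenvalues λ = 1 ± 3i (complex conjugate pair).
For λ=1+3i: an eigenvector is (1,3) - i(0,1) = (1, 3 - i).
A real fundamental pair from Re and Im of e^((1+3i)t)v: X_1 = e^(t)(cos(3t)·(1,3) + sin(3t)·(0,1)), X_2 = e^(t)(sin(3t)·(1,3) - cos(3t)·(0,1)).
General solution: K_1X_1 + K_2X_2.

x(t) = K_1e^(t)cos(3t) + K_2e^(t)sin(3t), z(t) = K_1e^(t)sin(3t) + 3K_1e^(t)cos(3t) + 3K_2e^(t)sin(3t) - K_2e^(t)cos(3t)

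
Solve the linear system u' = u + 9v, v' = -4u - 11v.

u(t) = 3C_1e^(-5t) + 3C_2te^(-5t) + 2C_2e^(-5t), v(t) = -2C_1e^(-5t) - 2C_2te^(-5t) - C_2e^(-5t)

Coefficient matrix A = [[1, 9], [-4, -11]].
Characteristic polynomial det(A - λI) = λ^2 + 10λ + 25 = 0.
Single eigenvalue λ = -5 with algebraic multiplicity 2.
Eigenvector v = (3,-2); generalized eigenvector w with (A-λI)w=v is (2,-1).
General solution: e^(-5t)[C_1·v + C_2·(t·v + w)].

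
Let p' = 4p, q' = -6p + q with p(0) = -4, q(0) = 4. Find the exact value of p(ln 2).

A = [[4,0],[-6,1]]; eigenvalues λ = 1, 4.
Eigenvectors: (0,-1) for λ=1, (1,-2) for λ=4.
From the initial condition, c_1 = 4, c_2 = -4.
p(ln 2) = (4)(2^1)(0) + (-4)(2^4)(1) = -64.

-64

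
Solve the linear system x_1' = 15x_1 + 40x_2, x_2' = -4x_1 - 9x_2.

Coefficient matrix A = [[15, 40], [-4, -9]].
Characteristic polynomial det(A - λI) = λ^2 - 6λ + 25 = 0.
Eigenvalues λ = 3 ± 4i (complex conjugate pair).
For λ=3+4i: an eigenvector is (1,0) - i(3,-1) = (1 - 3i, 0 + i).
A real fundamental pair from Re and Im of e^((3+4i)t)v: X_1 = e^(3t)(cos(4t)·(1,0) + sin(4t)·(3,-1)), X_2 = e^(3t)(sin(4t)·(1,0) - cos(4t)·(3,-1)).
General solution: C_1X_1 + C_2X_2.

x_1(t) = 3C_1e^(3t)sin(4t) + C_1e^(3t)cos(4t) + C_2e^(3t)sin(4t) - 3C_2e^(3t)cos(4t), x_2(t) = -C_1e^(3t)sin(4t) + C_2e^(3t)cos(4t)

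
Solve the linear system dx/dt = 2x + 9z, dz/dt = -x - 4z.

x(t) = 3C_1e^(-t) + 3C_2te^(-t) - 2C_2e^(-t), z(t) = -C_1e^(-t) - C_2te^(-t) + C_2e^(-t)

Coefficient matrix A = [[2, 9], [-1, -4]].
Characteristic polynomial det(A - λI) = λ^2 + 2λ + 1 = 0.
Single eigenvalue λ = -1 with algebraic multiplicity 2.
Eigenvector v = (3,-1); generalized eigenvector w with (A-λI)w=v is (-2,1).
General solution: e^(-t)[C_1·v + C_2·(t·v + w)].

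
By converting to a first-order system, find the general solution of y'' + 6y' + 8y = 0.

y(t) = K_1e^(-4t) + K_2e^(-2t)

Let x_1 = y, x_2 = y'. Then x_1' = x_2 and x_2' = -8x_1 - 6x_2.
A = [[0,1],[-8,-6]]; det(A-λI) = λ^2 + 6λ + 8.
Eigenvalues λ = -4, -2 with eigenvectors (1,-4), (1,-2).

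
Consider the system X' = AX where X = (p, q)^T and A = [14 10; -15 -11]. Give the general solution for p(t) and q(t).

Coefficient matrix A = [[14, 10], [-15, -11]].
Characteristic polynomial det(A - λI) = λ^2 - 3λ - 4 = 0.
Eigenvalues λ = -1, 4.
For λ=-1: (A-λI) row 1 is [15, 10], so an eigenvector is (-2, 3).
For λ=4: (A-λI) row 1 is [10, 10], so an eigenvector is (1, -1).
General solution: c_1e^(-t)(-2,3) + c_2e^(4t)(1,-1).

p(t) = -2c_1e^(-t) + c_2e^(4t), q(t) = 3c_1e^(-t) - c_2e^(4t)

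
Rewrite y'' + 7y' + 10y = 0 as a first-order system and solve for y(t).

Let x_1 = y, x_2 = y'. Then x_1' = x_2 and x_2' = -10x_1 - 7x_2.
A = [[0,1],[-10,-7]]; det(A-λI) = λ^2 + 7λ + 10.
Eigenvalues λ = -5, -2 with eigenvectors (1,-5), (1,-2).

y(t) = K_1e^(-5t) + K_2e^(-2t)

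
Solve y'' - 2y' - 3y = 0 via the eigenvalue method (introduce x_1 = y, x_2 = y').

y(t) = C_1e^(-t) + C_2e^(3t)

Let x_1 = y, x_2 = y'. Then x_1' = x_2 and x_2' = 3x_1 + 2x_2.
A = [[0,1],[3,2]]; det(A-λI) = λ^2 - 2λ - 3.
Eigenvalues λ = -1, 3 with eigenvectors (1,-1), (1,3).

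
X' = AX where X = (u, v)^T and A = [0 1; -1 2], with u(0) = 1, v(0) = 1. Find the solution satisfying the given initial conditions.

Coefficient matrix A = [[0, 1], [-1, 2]].
Characteristic polynomial det(A - λI) = λ^2 - 2λ + 1 = 0.
Single eigenvalue λ = 1 with algebraic multiplicity 2.
Eigenvector v = (-1,-1); generalized eigenvector w with (A-λI)w=v is (-2,-3).
General solution: e^(t)[C_1·v + C_2·(t·v + w)].
Applying u(0)=1, v(0)=1 gives C_1=-1, C_2=0.

u(t) = e^(t), v(t) = e^(t)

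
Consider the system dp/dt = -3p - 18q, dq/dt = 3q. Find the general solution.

Coefficient matrix A = [[-3, -18], [0, 3]].
Characteristic polynomial det(A - λI) = λ^2 - 9 = 0.
Eigenvalues λ = 3, -3.
For λ=3: (A-λI) row 1 is [-6, -18], so an eigenvector is (-3, 1).
For λ=-3: (A-λI) row 1 is [0, -18], so an eigenvector is (1, 0).
General solution: K_1e^(3t)(-3,1) + K_2e^(-3t)(1,0).

p(t) = -3K_1e^(3t) + K_2e^(-3t), q(t) = K_1e^(3t)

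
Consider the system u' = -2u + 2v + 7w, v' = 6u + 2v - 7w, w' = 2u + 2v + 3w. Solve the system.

Coefficient matrix A = [[-2, 2, 7], [6, 2, -7], [2, 2, 3]].
det(A - λI) = 0 gives eigenvalues λ = -4, 4, 3.
For λ=-4: eigenvector (1,-1,0).
For λ=4: eigenvector (2,-1,2).
For λ=3: eigenvector (1,-1,1).
General solution: c_1e^(-4t)(1,-1,0) + c_2e^(4t)(2,-1,2) + c_3e^(3t)(1,-1,1).

u(t) = c_1e^(-4t) + 2c_2e^(4t) + c_3e^(3t), v(t) = -c_1e^(-4t) - c_2e^(4t) - c_3e^(3t), w(t) = 2c_2e^(4t) + c_3e^(3t)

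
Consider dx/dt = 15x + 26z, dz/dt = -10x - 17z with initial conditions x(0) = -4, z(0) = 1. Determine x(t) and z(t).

x(t) = -19e^(-t)sin(2t) - 4e^(-t)cos(2t), z(t) = 12e^(-t)sin(2t) + e^(-t)cos(2t)

Coefficient matrix A = [[15, 26], [-10, -17]].
Characteristic polynomial det(A - λI) = λ^2 + 2λ + 5 = 0.
Eigenvalues λ = -1 ± 2i (complex conjugate pair).
For λ=-1+2i: an eigenvector is (-3,2) - i(2,-1) = (-3 - 2i, 2 + i).
A real fundamental pair from Re and Im of e^((-1+2i)t)v: X_1 = e^(-t)(cos(2t)·(-3,2) + sin(2t)·(2,-1)), X_2 = e^(-t)(sin(2t)·(-3,2) - cos(2t)·(2,-1)).
General solution: K_1X_1 + K_2X_2.
Applying x(0)=-4, z(0)=1 gives K_1=-2, K_2=5.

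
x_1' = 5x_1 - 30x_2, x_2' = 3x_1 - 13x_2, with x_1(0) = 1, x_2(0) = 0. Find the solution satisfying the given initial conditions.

Coefficient matrix A = [[5, -30], [3, -13]].
Characteristic polynomial det(A - λI) = λ^2 + 8λ + 25 = 0.
Eigenvalues λ = -4 ± 3i (complex conjugate pair).
For λ=-4+3i: an eigenvector is (1,0) - i(3,1) = (1 - 3i, 0 - i).
A real fundamental pair from Re and Im of e^((-4+3i)t)v: X_1 = e^(-4t)(cos(3t)·(1,0) + sin(3t)·(3,1)), X_2 = e^(-4t)(sin(3t)·(1,0) - cos(3t)·(3,1)).
General solution: C_1X_1 + C_2X_2.
Applying x_1(0)=1, x_2(0)=0 gives C_1=1, C_2=0.

x_1(t) = 3e^(-4t)sin(3t) + e^(-4t)cos(3t), x_2(t) = e^(-4t)sin(3t)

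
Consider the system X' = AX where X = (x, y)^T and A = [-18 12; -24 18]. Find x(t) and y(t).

x(t) = c_1e^(6t) + c_2e^(-6t), y(t) = 2c_1e^(6t) + c_2e^(-6t)

Coefficient matrix A = [[-18, 12], [-24, 18]].
Characteristic polynomial det(A - λI) = λ^2 - 36 = 0.
Eigenvalues λ = 6, -6.
For λ=6: (A-λI) row 1 is [-24, 12], so an eigenvector is (1, 2).
For λ=-6: (A-λI) row 1 is [-12, 12], so an eigenvector is (1, 1).
General solution: c_1e^(6t)(1,2) + c_2e^(-6t)(1,1).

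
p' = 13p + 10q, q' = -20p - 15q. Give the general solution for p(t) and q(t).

p(t) = 2c_1e^(-t)sin(2t) + c_1e^(-t)cos(2t) + c_2e^(-t)sin(2t) - 2c_2e^(-t)cos(2t), q(t) = -3c_1e^(-t)sin(2t) - c_1e^(-t)cos(2t) - c_2e^(-t)sin(2t) + 3c_2e^(-t)cos(2t)

Coefficient matrix A = [[13, 10], [-20, -15]].
Characteristic polynomial det(A - λI) = λ^2 + 2λ + 5 = 0.
Eigenvalues λ = -1 ± 2i (complex conjugate pair).
For λ=-1+2i: an eigenvector is (1,-1) - i(2,-3) = (1 - 2i, -1 + 3i).
A real fundamental pair from Re and Im of e^((-1+2i)t)v: X_1 = e^(-t)(cos(2t)·(1,-1) + sin(2t)·(2,-3)), X_2 = e^(-t)(sin(2t)·(1,-1) - cos(2t)·(2,-3)).
General solution: c_1X_1 + c_2X_2.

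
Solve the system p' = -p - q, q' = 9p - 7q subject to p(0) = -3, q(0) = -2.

Coefficient matrix A = [[-1, -1], [9, -7]].
Characteristic polynomial det(A - λI) = λ^2 + 8λ + 16 = 0.
Single eigenvalue λ = -4 with algebraic multiplicity 2.
Eigenvector v = (1,3); generalized eigenvector w with (A-λI)w=v is (0,-1).
General solution: e^(-4t)[c_1·v + c_2·(t·v + w)].
Applying p(0)=-3, q(0)=-2 gives c_1=-3, c_2=-7.

p(t) = -7te^(-4t) - 3e^(-4t), q(t) = -21te^(-4t) - 2e^(-4t)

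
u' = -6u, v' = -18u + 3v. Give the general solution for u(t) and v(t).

u(t) = c_2e^(-6t), v(t) = c_1e^(3t) + 2c_2e^(-6t)

Coefficient matrix A = [[-6, 0], [-18, 3]].
Characteristic polynomial det(A - λI) = λ^2 + 3λ - 18 = 0.
Eigenvalues λ = 3, -6.
For λ=3: (A-λI) row 1 is [-9, 0], so an eigenvector is (0, 1).
For λ=-6: (A-λI) row 2 is [-18, 9], so an eigenvector is (1, 2).
General solution: c_1e^(3t)(0,1) + c_2e^(-6t)(1,2).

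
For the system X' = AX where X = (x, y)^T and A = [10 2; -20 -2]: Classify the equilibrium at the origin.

A = [[10,2],[-20,-2]]; det(A-λI) = λ^2 - 8λ + 20.
λ = 4 ± 2i: positive real part.

unstable spiral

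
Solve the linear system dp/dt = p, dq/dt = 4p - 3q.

Coefficient matrix A = [[1, 0], [4, -3]].
Characteristic polynomial det(A - λI) = λ^2 + 2λ - 3 = 0.
Eigenvalues λ = 1, -3.
For λ=1: (A-λI) row 2 is [4, -4], so an eigenvector is (1, 1).
For λ=-3: (A-λI) row 1 is [4, 0], so an eigenvector is (0, -1).
General solution: c_1e^(t)(1,1) + c_2e^(-3t)(0,-1).

p(t) = c_1e^(t), q(t) = c_1e^(t) - c_2e^(-3t)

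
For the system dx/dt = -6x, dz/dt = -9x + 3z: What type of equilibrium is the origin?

A = [[-6,0],[-9,3]]; det(A-λI) = λ^2 + 3λ - 18.
λ = -6, 3: opposite signs.

saddle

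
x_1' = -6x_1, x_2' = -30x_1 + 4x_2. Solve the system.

Coefficient matrix A = [[-6, 0], [-30, 4]].
Characteristic polynomial det(A - λI) = λ^2 + 2λ - 24 = 0.
Eigenvalues λ = 4, -6.
For λ=4: (A-λI) row 1 is [-10, 0], so an eigenvector is (0, -1).
For λ=-6: (A-λI) row 2 is [-30, 10], so an eigenvector is (1, 3).
General solution: C_1e^(4t)(0,-1) + C_2e^(-6t)(1,3).

x_1(t) = C_2e^(-6t), x_2(t) = -C_1e^(4t) + 3C_2e^(-6t)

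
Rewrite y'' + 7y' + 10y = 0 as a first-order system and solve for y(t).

Let x_1 = y, x_2 = y'. Then x_1' = x_2 and x_2' = -10x_1 - 7x_2.
A = [[0,1],[-10,-7]]; det(A-λI) = λ^2 + 7λ + 10.
Eigenvalues λ = -2, -5 with eigenvectors (1,-2), (1,-5).

y(t) = K_1e^(-2t) + K_2e^(-5t)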